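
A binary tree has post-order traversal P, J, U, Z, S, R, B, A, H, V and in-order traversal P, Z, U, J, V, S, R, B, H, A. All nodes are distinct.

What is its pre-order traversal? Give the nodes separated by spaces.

V Z P U J H B R S A

The last element of post-order is the root; it splits in-order into left and right subtrees.
Root V: left subtree has 4 nodes {P, Z, U, J}, right has 5 {S, R, B, H, A}.
  Root Z: left subtree has 1 node {P}, right has 2 {U, J}.
    Root U: left subtree has 0 nodes { }, right has 1 {J}.
  Root H: left subtree has 3 nodes {S, R, B}, right has 1 {A}.
    Root B: left subtree has 2 nodes {S, R}, right has 0 { }.
      Root R: left subtree has 1 node {S}, right has 0 { }.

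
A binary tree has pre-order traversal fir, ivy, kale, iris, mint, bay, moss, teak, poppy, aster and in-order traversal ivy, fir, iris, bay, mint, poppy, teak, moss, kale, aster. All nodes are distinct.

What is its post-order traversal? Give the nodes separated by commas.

ivy, bay, poppy, teak, moss, mint, iris, aster, kale, fir

The first element of pre-order is the root; it splits in-order into left and right subtrees.
Root fir: left subtree has 1 node {ivy}, right has 8 {iris, bay, mint, poppy, teak, moss, kale, aster}.
  Root kale: left subtree has 6 nodes {iris, bay, mint, poppy, teak, moss}, right has 1 {aster}.
    Root iris: left subtree has 0 nodes { }, right has 5 {bay, mint, poppy, teak, moss}.
      Root mint: left subtree has 1 node {bay}, right has 3 {poppy, teak, moss}.
        Root moss: left subtree has 2 nodes {poppy, teak}, right has 0 { }.
          Root teak: left subtree has 1 node {poppy}, right has 0 { }.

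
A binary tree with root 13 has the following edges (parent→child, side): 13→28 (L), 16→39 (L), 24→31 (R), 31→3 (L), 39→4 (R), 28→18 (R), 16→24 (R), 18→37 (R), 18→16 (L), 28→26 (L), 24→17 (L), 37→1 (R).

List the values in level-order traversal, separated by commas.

13, 28, 26, 18, 16, 37, 39, 24, 1, 4, 17, 31, 3

Level-order visits nodes level by level from the root, left to right within each level.
Level 0: 13
Level 1: 28
Level 2: 26, 18
Level 3: 16, 37
Level 4: 39, 24, 1
Level 5: 4, 17, 31
Level 6: 3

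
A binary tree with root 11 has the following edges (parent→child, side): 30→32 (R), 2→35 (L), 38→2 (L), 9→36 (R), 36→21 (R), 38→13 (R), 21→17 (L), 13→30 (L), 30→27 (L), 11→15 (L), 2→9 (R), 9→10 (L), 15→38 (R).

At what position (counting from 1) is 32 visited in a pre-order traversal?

14

Pre-order visits the node, then its left subtree, then its right subtree.
Visit 11.
At 11: go left to 15.
  Visit 15.
  At 15: no left child.
  At 15: go right to 38.
    Visit 38.
    At 38: go left to 2.
      Visit 2.
      At 2: go left to 35.
        35 is a leaf — visit 35.
      At 2: go right to 9.
        Visit 9.
        At 9: go left to 10.
          10 is a leaf — visit 10.
        At 9: go right to 36.
          Visit 36.
          At 36: no left child.
          At 36: go right to 21.
            Visit 21.
            At 21: go left to 17.
              17 is a leaf — visit 17.
            At 21: no right child.
    At 38: go right to 13.
      Visit 13.
      At 13: go left to 30.
        Visit 30.
        At 30: go left to 27.
          27 is a leaf — visit 27.
        At 30: go right to 32.
          32 is a leaf — visit 32.
      At 13: no right child.
At 11: no right child.
Full pre-order sequence: 11, 15, 38, 2, 35, 9, 10, 36, 21, 17, 13, 30, 27, 32.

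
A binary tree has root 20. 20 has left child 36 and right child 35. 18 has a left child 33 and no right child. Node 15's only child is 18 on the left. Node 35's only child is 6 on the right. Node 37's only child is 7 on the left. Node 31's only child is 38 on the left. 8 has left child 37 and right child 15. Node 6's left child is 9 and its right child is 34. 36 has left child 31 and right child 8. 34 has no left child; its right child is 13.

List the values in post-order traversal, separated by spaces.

Post-order visits the left subtree, then the right subtree, then the node.
At 20: go left to 36.
  At 36: go left to 31.
    At 31: go left to 38.
      38 is a leaf — visit 38.
    At 31: no right child.
    Visit 31.
  At 36: go right to 8.
    At 8: go left to 37.
      At 37: go left to 7.
        7 is a leaf — visit 7.
      At 37: no right child.
      Visit 37.
    At 8: go right to 15.
      At 15: go left to 18.
        At 18: go left to 33.
          33 is a leaf — visit 33.
        At 18: no right child.
        Visit 18.
      At 15: no right child.
      Visit 15.
    Visit 8.
  Visit 36.
At 20: go right to 35.
  At 35: no left child.
  At 35: go right to 6.
    At 6: go left to 9.
      9 is a leaf — visit 9.
    At 6: go right to 34.
      At 34: no left child.
      At 34: go right to 13.
        13 is a leaf — visit 13.
      Visit 34.
    Visit 6.
  Visit 35.
Visit 20.

38 31 7 37 33 18 15 8 36 9 13 34 6 35 20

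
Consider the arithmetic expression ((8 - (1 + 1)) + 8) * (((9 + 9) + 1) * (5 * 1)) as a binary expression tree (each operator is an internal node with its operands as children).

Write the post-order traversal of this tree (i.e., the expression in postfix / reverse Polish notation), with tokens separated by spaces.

8 1 1 + - 8 + 9 9 + 1 + 5 1 * * *

Post-order on an expression tree gives postfix notation: for each operator, emit left operand, right operand, then the operator.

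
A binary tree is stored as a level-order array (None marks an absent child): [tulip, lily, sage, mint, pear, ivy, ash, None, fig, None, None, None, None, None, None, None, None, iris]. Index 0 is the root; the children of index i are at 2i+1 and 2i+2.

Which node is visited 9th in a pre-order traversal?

ash

Pre-order visits the node, then its left subtree, then its right subtree.
Visit tulip.
At tulip: go left to lily.
  Visit lily.
  At lily: go left to mint.
    Visit mint.
    At mint: no left child.
    At mint: go right to fig.
      Visit fig.
      At fig: go left to iris.
        iris is a leaf — visit iris.
      At fig: no right child.
  At lily: go right to pear.
    pear is a leaf — visit pear.
At tulip: go right to sage.
  Visit sage.
  At sage: go left to ivy.
    ivy is a leaf — visit ivy.
  At sage: go right to ash.
    ash is a leaf — visit ash.
Full pre-order sequence: tulip, lily, mint, fig, iris, pear, sage, ivy, ash.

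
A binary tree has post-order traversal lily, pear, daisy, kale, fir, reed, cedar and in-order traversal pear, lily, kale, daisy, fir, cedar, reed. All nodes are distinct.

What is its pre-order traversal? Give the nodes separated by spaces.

The last element of post-order is the root; it splits in-order into left and right subtrees.
Root cedar: left subtree has 5 nodes {pear, lily, kale, daisy, fir}, right has 1 {reed}.
  Root fir: left subtree has 4 nodes {pear, lily, kale, daisy}, right has 0 { }.
    Root kale: left subtree has 2 nodes {pear, lily}, right has 1 {daisy}.
      Root pear: left subtree has 0 nodes { }, right has 1 {lily}.

cedar fir kale pear lily daisy reed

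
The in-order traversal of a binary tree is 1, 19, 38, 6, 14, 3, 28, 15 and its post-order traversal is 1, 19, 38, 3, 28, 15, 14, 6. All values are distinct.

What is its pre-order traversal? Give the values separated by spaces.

6 38 19 1 14 15 28 3

The last element of post-order is the root; it splits in-order into left and right subtrees.
Root 6: left subtree has 3 nodes {1, 19, 38}, right has 4 {14, 3, 28, 15}.
  Root 38: left subtree has 2 nodes {1, 19}, right has 0 { }.
    Root 19: left subtree has 1 node {1}, right has 0 { }.
  Root 14: left subtree has 0 nodes { }, right has 3 {3, 28, 15}.
    Root 15: left subtree has 2 nodes {3, 28}, right has 0 { }.
      Root 28: left subtree has 1 node {3}, right has 0 { }.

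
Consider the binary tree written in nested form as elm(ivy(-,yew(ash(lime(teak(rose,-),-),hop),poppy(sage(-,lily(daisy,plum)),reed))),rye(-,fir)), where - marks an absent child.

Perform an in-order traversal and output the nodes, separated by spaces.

In-order visits the left subtree, then the node, then the right subtree.
At elm: go left to ivy.
  At ivy: no left child.
  Visit ivy.
  At ivy: go right to yew.
    At yew: go left to ash.
      At ash: go left to lime.
        At lime: go left to teak.
          At teak: go left to rose.
            rose is a leaf — visit rose.
          Visit teak.
          At teak: no right child.
        Visit lime.
        At lime: no right child.
      Visit ash.
      At ash: go right to hop.
        hop is a leaf — visit hop.
    Visit yew.
    At yew: go right to poppy.
      At poppy: go left to sage.
        At sage: no left child.
        Visit sage.
        At sage: go right to lily.
          At lily: go left to daisy.
            daisy is a leaf — visit daisy.
          Visit lily.
          At lily: go right to plum.
            plum is a leaf — visit plum.
      Visit poppy.
      At poppy: go right to reed.
        reed is a leaf — visit reed.
Visit elm.
At elm: go right to rye.
  At rye: no left child.
  Visit rye.
  At rye: go right to fir.
    fir is a leaf — visit fir.

ivy rose teak lime ash hop yew sage daisy lily plum poppy reed elm rye fir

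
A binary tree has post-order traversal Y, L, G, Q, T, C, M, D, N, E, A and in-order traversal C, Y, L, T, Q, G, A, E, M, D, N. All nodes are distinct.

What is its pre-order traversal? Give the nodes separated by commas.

A, C, T, L, Y, Q, G, E, N, D, M

The last element of post-order is the root; it splits in-order into left and right subtrees.
Root A: left subtree has 6 nodes {C, Y, L, T, Q, G}, right has 4 {E, M, D, N}.
  Root C: left subtree has 0 nodes { }, right has 5 {Y, L, T, Q, G}.
    Root T: left subtree has 2 nodes {Y, L}, right has 2 {Q, G}.
      Root L: left subtree has 1 node {Y}, right has 0 { }.
      Root Q: left subtree has 0 nodes { }, right has 1 {G}.
  Root E: left subtree has 0 nodes { }, right has 3 {M, D, N}.
    Root N: left subtree has 2 nodes {M, D}, right has 0 { }.
      Root D: left subtree has 1 node {M}, right has 0 { }.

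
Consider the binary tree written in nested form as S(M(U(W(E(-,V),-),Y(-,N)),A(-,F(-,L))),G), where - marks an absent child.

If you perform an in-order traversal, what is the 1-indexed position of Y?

In-order visits the left subtree, then the node, then the right subtree.
At S: go left to M.
  At M: go left to U.
    At U: go left to W.
      At W: go left to E.
        At E: no left child.
        Visit E.
        At E: go right to V.
          V is a leaf — visit V.
      Visit W.
      At W: no right child.
    Visit U.
    At U: go right to Y.
      At Y: no left child.
      Visit Y.
      At Y: go right to N.
        N is a leaf — visit N.
  Visit M.
  At M: go right to A.
    At A: no left child.
    Visit A.
    At A: go right to F.
      At F: no left child.
      Visit F.
      At F: go right to L.
        L is a leaf — visit L.
Visit S.
At S: go right to G.
  G is a leaf — visit G.
Full in-order sequence: E, V, W, U, Y, N, M, A, F, L, S, G.

5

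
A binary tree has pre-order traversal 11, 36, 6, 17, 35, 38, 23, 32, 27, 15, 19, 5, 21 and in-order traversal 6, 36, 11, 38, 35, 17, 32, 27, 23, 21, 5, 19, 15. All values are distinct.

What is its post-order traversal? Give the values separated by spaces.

The first element of pre-order is the root; it splits in-order into left and right subtrees.
Root 11: left subtree has 2 nodes {6, 36}, right has 10 {38, 35, 17, 32, 27, 23, 21, 5, 19, 15}.
  Root 36: left subtree has 1 node {6}, right has 0 { }.
  Root 17: left subtree has 2 nodes {38, 35}, right has 7 {32, 27, 23, 21, 5, 19, 15}.
    Root 35: left subtree has 1 node {38}, right has 0 { }.
    Root 23: left subtree has 2 nodes {32, 27}, right has 4 {21, 5, 19, 15}.
      Root 32: left subtree has 0 nodes { }, right has 1 {27}.
      Root 15: left subtree has 3 nodes {21, 5, 19}, right has 0 { }.
        Root 19: left subtree has 2 nodes {21, 5}, right has 0 { }.
          Root 5: left subtree has 1 node {21}, right has 0 { }.

6 36 38 35 27 32 21 5 19 15 23 17 11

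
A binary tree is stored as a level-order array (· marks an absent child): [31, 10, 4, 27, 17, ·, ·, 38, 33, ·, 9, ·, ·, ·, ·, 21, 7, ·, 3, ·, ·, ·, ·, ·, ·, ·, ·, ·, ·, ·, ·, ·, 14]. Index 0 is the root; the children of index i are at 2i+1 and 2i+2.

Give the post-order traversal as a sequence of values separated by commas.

Post-order visits the left subtree, then the right subtree, then the node.
At 31: go left to 10.
  At 10: go left to 27.
    At 27: go left to 38.
      At 38: go left to 21.
        At 21: no left child.
        At 21: go right to 14.
          14 is a leaf — visit 14.
        Visit 21.
      At 38: go right to 7.
        7 is a leaf — visit 7.
      Visit 38.
    At 27: go right to 33.
      At 33: no left child.
      At 33: go right to 3.
        3 is a leaf — visit 3.
      Visit 33.
    Visit 27.
  At 10: go right to 17.
    At 17: no left child.
    At 17: go right to 9.
      9 is a leaf — visit 9.
    Visit 17.
  Visit 10.
At 31: go right to 4.
  4 is a leaf — visit 4.
Visit 31.

14, 21, 7, 38, 3, 33, 27, 9, 17, 10, 4, 31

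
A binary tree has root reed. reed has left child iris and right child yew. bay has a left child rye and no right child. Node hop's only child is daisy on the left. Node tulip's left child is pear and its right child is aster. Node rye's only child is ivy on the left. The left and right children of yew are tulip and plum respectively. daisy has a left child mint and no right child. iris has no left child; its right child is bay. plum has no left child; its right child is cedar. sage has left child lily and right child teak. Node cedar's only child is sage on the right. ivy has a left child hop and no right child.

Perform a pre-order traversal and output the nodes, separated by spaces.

reed iris bay rye ivy hop daisy mint yew tulip pear aster plum cedar sage lily teak

Pre-order visits the node, then its left subtree, then its right subtree.
Visit reed.
At reed: go left to iris.
  Visit iris.
  At iris: no left child.
  At iris: go right to bay.
    Visit bay.
    At bay: go left to rye.
      Visit rye.
      At rye: go left to ivy.
        Visit ivy.
        At ivy: go left to hop.
          Visit hop.
          At hop: go left to daisy.
            Visit daisy.
            At daisy: go left to mint.
              mint is a leaf — visit mint.
            At daisy: no right child.
          At hop: no right child.
        At ivy: no right child.
      At rye: no right child.
    At bay: no right child.
At reed: go right to yew.
  Visit yew.
  At yew: go left to tulip.
    Visit tulip.
    At tulip: go left to pear.
      pear is a leaf — visit pear.
    At tulip: go right to aster.
      aster is a leaf — visit aster.
  At yew: go right to plum.
    Visit plum.
    At plum: no left child.
    At plum: go right to cedar.
      Visit cedar.
      At cedar: no left child.
      At cedar: go right to sage.
        Visit sage.
        At sage: go left to lily.
          lily is a leaf — visit lily.
        At sage: go right to teak.
          teak is a leaf — visit teak.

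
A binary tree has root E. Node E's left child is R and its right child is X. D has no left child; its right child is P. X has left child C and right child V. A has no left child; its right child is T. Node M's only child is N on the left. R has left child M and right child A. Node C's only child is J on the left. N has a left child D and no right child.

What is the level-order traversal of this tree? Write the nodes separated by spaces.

E R X M A C V N T J D P

Level-order visits nodes level by level from the root, left to right within each level.
Level 0: E
Level 1: R, X
Level 2: M, A, C, V
Level 3: N, T, J
Level 4: D
Level 5: P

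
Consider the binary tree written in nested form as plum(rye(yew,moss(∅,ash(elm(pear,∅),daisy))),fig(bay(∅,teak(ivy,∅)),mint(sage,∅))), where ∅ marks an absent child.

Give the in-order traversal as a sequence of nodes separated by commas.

yew, rye, moss, pear, elm, ash, daisy, plum, bay, ivy, teak, fig, sage, mint

In-order visits the left subtree, then the node, then the right subtree.
At plum: go left to rye.
  At rye: go left to yew.
    yew is a leaf — visit yew.
  Visit rye.
  At rye: go right to moss.
    At moss: no left child.
    Visit moss.
    At moss: go right to ash.
      At ash: go left to elm.
        At elm: go left to pear.
          pear is a leaf — visit pear.
        Visit elm.
        At elm: no right child.
      Visit ash.
      At ash: go right to daisy.
        daisy is a leaf — visit daisy.
Visit plum.
At plum: go right to fig.
  At fig: go left to bay.
    At bay: no left child.
    Visit bay.
    At bay: go right to teak.
      At teak: go left to ivy.
        ivy is a leaf — visit ivy.
      Visit teak.
      At teak: no right child.
  Visit fig.
  At fig: go right to mint.
    At mint: go left to sage.
      sage is a leaf — visit sage.
    Visit mint.
    At mint: no right child.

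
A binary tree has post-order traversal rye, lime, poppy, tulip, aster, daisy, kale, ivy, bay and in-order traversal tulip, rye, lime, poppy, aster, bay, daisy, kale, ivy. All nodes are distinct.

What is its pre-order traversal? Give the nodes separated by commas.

bay, aster, tulip, poppy, lime, rye, ivy, kale, daisy

The last element of post-order is the root; it splits in-order into left and right subtrees.
Root bay: left subtree has 5 nodes {tulip, rye, lime, poppy, aster}, right has 3 {daisy, kale, ivy}.
  Root aster: left subtree has 4 nodes {tulip, rye, lime, poppy}, right has 0 { }.
    Root tulip: left subtree has 0 nodes { }, right has 3 {rye, lime, poppy}.
      Root poppy: left subtree has 2 nodes {rye, lime}, right has 0 { }.
        Root lime: left subtree has 1 node {rye}, right has 0 { }.
  Root ivy: left subtree has 2 nodes {daisy, kale}, right has 0 { }.
    Root kale: left subtree has 1 node {daisy}, right has 0 { }.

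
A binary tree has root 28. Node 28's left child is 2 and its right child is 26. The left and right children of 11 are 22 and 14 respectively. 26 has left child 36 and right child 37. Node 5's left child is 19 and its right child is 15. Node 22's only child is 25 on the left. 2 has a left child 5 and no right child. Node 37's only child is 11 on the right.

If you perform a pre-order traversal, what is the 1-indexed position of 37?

Pre-order visits the node, then its left subtree, then its right subtree.
Visit 28.
At 28: go left to 2.
  Visit 2.
  At 2: go left to 5.
    Visit 5.
    At 5: go left to 19.
      19 is a leaf — visit 19.
    At 5: go right to 15.
      15 is a leaf — visit 15.
  At 2: no right child.
At 28: go right to 26.
  Visit 26.
  At 26: go left to 36.
    36 is a leaf — visit 36.
  At 26: go right to 37.
    Visit 37.
    At 37: no left child.
    At 37: go right to 11.
      Visit 11.
      At 11: go left to 22.
        Visit 22.
        At 22: go left to 25.
          25 is a leaf — visit 25.
        At 22: no right child.
      At 11: go right to 14.
        14 is a leaf — visit 14.
Full pre-order sequence: 28, 2, 5, 19, 15, 26, 36, 37, 11, 22, 25, 14.

8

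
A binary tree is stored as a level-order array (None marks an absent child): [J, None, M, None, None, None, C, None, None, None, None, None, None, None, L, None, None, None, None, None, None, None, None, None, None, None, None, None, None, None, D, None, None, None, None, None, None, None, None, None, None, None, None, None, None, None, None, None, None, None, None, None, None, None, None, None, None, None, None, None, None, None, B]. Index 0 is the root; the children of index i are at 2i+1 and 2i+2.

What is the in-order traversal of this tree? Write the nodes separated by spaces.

In-order visits the left subtree, then the node, then the right subtree.
At J: no left child.
Visit J.
At J: go right to M.
  At M: no left child.
  Visit M.
  At M: go right to C.
    At C: no left child.
    Visit C.
    At C: go right to L.
      At L: no left child.
      Visit L.
      At L: go right to D.
        At D: no left child.
        Visit D.
        At D: go right to B.
          B is a leaf — visit B.

J M C L D B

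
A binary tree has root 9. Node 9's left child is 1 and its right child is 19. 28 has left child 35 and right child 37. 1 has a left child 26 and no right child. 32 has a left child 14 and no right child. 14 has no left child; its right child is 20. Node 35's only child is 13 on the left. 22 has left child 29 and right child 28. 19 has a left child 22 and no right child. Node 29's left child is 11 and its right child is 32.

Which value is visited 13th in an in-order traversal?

In-order visits the left subtree, then the node, then the right subtree.
At 9: go left to 1.
  At 1: go left to 26.
    26 is a leaf — visit 26.
  Visit 1.
  At 1: no right child.
Visit 9.
At 9: go right to 19.
  At 19: go left to 22.
    At 22: go left to 29.
      At 29: go left to 11.
        11 is a leaf — visit 11.
      Visit 29.
      At 29: go right to 32.
        At 32: go left to 14.
          At 14: no left child.
          Visit 14.
          At 14: go right to 20.
            20 is a leaf — visit 20.
        Visit 32.
        At 32: no right child.
    Visit 22.
    At 22: go right to 28.
      At 28: go left to 35.
        At 35: go left to 13.
          13 is a leaf — visit 13.
        Visit 35.
        At 35: no right child.
      Visit 28.
      At 28: go right to 37.
        37 is a leaf — visit 37.
  Visit 19.
  At 19: no right child.
Full in-order sequence: 26, 1, 9, 11, 29, 14, 20, 32, 22, 13, 35, 28, 37, 19.

37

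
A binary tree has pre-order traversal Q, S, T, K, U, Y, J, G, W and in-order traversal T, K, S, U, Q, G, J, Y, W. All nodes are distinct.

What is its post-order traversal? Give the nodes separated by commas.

K, T, U, S, G, J, W, Y, Q

The first element of pre-order is the root; it splits in-order into left and right subtrees.
Root Q: left subtree has 4 nodes {T, K, S, U}, right has 4 {G, J, Y, W}.
  Root S: left subtree has 2 nodes {T, K}, right has 1 {U}.
    Root T: left subtree has 0 nodes { }, right has 1 {K}.
  Root Y: left subtree has 2 nodes {G, J}, right has 1 {W}.
    Root J: left subtree has 1 node {G}, right has 0 { }.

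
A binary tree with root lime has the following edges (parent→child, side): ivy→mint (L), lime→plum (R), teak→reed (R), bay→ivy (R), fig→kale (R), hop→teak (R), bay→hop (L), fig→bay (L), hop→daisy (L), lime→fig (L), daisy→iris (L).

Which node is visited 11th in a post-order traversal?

Post-order visits the left subtree, then the right subtree, then the node.
At lime: go left to fig.
  At fig: go left to bay.
    At bay: go left to hop.
      At hop: go left to daisy.
        At daisy: go left to iris.
          iris is a leaf — visit iris.
        At daisy: no right child.
        Visit daisy.
      At hop: go right to teak.
        At teak: no left child.
        At teak: go right to reed.
          reed is a leaf — visit reed.
        Visit teak.
      Visit hop.
    At bay: go right to ivy.
      At ivy: go left to mint.
        mint is a leaf — visit mint.
      At ivy: no right child.
      Visit ivy.
    Visit bay.
  At fig: go right to kale.
    kale is a leaf — visit kale.
  Visit fig.
At lime: go right to plum.
  plum is a leaf — visit plum.
Visit lime.
Full post-order sequence: iris, daisy, reed, teak, hop, mint, ivy, bay, kale, fig, plum, lime.

plum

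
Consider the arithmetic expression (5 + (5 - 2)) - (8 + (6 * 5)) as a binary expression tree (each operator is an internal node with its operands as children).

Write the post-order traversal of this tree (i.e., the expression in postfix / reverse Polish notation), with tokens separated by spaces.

Post-order on an expression tree gives postfix notation: for each operator, emit left operand, right operand, then the operator.

5 5 2 - + 8 6 5 * + -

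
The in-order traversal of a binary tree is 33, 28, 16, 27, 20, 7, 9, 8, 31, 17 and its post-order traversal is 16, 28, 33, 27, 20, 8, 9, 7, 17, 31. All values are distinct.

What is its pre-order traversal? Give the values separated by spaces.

31 7 20 27 33 28 16 9 8 17

The last element of post-order is the root; it splits in-order into left and right subtrees.
Root 31: left subtree has 8 nodes {33, 28, 16, 27, 20, 7, 9, 8}, right has 1 {17}.
  Root 7: left subtree has 5 nodes {33, 28, 16, 27, 20}, right has 2 {9, 8}.
    Root 20: left subtree has 4 nodes {33, 28, 16, 27}, right has 0 { }.
      Root 27: left subtree has 3 nodes {33, 28, 16}, right has 0 { }.
        Root 33: left subtree has 0 nodes { }, right has 2 {28, 16}.
          Root 28: left subtree has 0 nodes { }, right has 1 {16}.
    Root 9: left subtree has 0 nodes { }, right has 1 {8}.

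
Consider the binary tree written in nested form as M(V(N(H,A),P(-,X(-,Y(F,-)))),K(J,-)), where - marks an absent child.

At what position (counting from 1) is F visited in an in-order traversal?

7

In-order visits the left subtree, then the node, then the right subtree.
At M: go left to V.
  At V: go left to N.
    At N: go left to H.
      H is a leaf — visit H.
    Visit N.
    At N: go right to A.
      A is a leaf — visit A.
  Visit V.
  At V: go right to P.
    At P: no left child.
    Visit P.
    At P: go right to X.
      At X: no left child.
      Visit X.
      At X: go right to Y.
        At Y: go left to F.
          F is a leaf — visit F.
        Visit Y.
        At Y: no right child.
Visit M.
At M: go right to K.
  At K: go left to J.
    J is a leaf — visit J.
  Visit K.
  At K: no right child.
Full in-order sequence: H, N, A, V, P, X, F, Y, M, J, K.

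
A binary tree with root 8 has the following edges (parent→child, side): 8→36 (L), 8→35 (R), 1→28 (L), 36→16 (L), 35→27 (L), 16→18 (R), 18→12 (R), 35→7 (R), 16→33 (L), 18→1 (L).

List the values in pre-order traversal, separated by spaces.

Pre-order visits the node, then its left subtree, then its right subtree.
Visit 8.
At 8: go left to 36.
  Visit 36.
  At 36: go left to 16.
    Visit 16.
    At 16: go left to 33.
      33 is a leaf — visit 33.
    At 16: go right to 18.
      Visit 18.
      At 18: go left to 1.
        Visit 1.
        At 1: go left to 28.
          28 is a leaf — visit 28.
        At 1: no right child.
      At 18: go right to 12.
        12 is a leaf — visit 12.
  At 36: no right child.
At 8: go right to 35.
  Visit 35.
  At 35: go left to 27.
    27 is a leaf — visit 27.
  At 35: go right to 7.
    7 is a leaf — visit 7.

8 36 16 33 18 1 28 12 35 27 7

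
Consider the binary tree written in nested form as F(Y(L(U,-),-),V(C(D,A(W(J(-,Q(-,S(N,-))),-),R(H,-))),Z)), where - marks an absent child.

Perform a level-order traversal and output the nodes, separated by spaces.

Level-order visits nodes level by level from the root, left to right within each level.
Level 0: F
Level 1: Y, V
Level 2: L, C, Z
Level 3: U, D, A
Level 4: W, R
Level 5: J, H
Level 6: Q
Level 7: S
Level 8: N

F Y V L C Z U D A W R J H Q S N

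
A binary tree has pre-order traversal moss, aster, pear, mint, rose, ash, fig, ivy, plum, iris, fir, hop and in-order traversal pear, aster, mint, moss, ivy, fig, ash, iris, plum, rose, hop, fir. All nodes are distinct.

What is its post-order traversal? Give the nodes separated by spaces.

pear mint aster ivy fig iris plum ash hop fir rose moss

The first element of pre-order is the root; it splits in-order into left and right subtrees.
Root moss: left subtree has 3 nodes {pear, aster, mint}, right has 8 {ivy, fig, ash, iris, plum, rose, hop, fir}.
  Root aster: left subtree has 1 node {pear}, right has 1 {mint}.
  Root rose: left subtree has 5 nodes {ivy, fig, ash, iris, plum}, right has 2 {hop, fir}.
    Root ash: left subtree has 2 nodes {ivy, fig}, right has 2 {iris, plum}.
      Root fig: left subtree has 1 node {ivy}, right has 0 { }.
      Root plum: left subtree has 1 node {iris}, right has 0 { }.
    Root fir: left subtree has 1 node {hop}, right has 0 { }.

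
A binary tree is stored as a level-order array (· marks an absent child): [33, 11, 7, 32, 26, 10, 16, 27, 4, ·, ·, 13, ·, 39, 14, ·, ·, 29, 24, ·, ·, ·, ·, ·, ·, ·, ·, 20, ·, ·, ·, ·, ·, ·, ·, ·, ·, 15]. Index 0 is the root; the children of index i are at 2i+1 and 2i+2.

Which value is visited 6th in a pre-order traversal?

29

Pre-order visits the node, then its left subtree, then its right subtree.
Visit 33.
At 33: go left to 11.
  Visit 11.
  At 11: go left to 32.
    Visit 32.
    At 32: go left to 27.
      27 is a leaf — visit 27.
    At 32: go right to 4.
      Visit 4.
      At 4: go left to 29.
        29 is a leaf — visit 29.
      At 4: go right to 24.
        Visit 24.
        At 24: go left to 15.
          15 is a leaf — visit 15.
        At 24: no right child.
  At 11: go right to 26.
    26 is a leaf — visit 26.
At 33: go right to 7.
  Visit 7.
  At 7: go left to 10.
    Visit 10.
    At 10: go left to 13.
      13 is a leaf — visit 13.
    At 10: no right child.
  At 7: go right to 16.
    Visit 16.
    At 16: go left to 39.
      Visit 39.
      At 39: go left to 20.
        20 is a leaf — visit 20.
      At 39: no right child.
    At 16: go right to 14.
      14 is a leaf — visit 14.
Full pre-order sequence: 33, 11, 32, 27, 4, 29, 24, 15, 26, 7, 10, 13, 16, 39, 20, 14.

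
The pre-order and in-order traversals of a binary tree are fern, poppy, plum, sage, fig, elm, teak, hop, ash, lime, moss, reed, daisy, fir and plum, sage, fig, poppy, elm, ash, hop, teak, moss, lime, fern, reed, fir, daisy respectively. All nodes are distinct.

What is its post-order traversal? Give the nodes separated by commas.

The first element of pre-order is the root; it splits in-order into left and right subtrees.
Root fern: left subtree has 10 nodes {plum, sage, fig, poppy, elm, ash, hop, teak, moss, lime}, right has 3 {reed, fir, daisy}.
  Root poppy: left subtree has 3 nodes {plum, sage, fig}, right has 6 {elm, ash, hop, teak, moss, lime}.
    Root plum: left subtree has 0 nodes { }, right has 2 {sage, fig}.
      Root sage: left subtree has 0 nodes { }, right has 1 {fig}.
    Root elm: left subtree has 0 nodes { }, right has 5 {ash, hop, teak, moss, lime}.
      Root teak: left subtree has 2 nodes {ash, hop}, right has 2 {moss, lime}.
        Root hop: left subtree has 1 node {ash}, right has 0 { }.
        Root lime: left subtree has 1 node {moss}, right has 0 { }.
  Root reed: left subtree has 0 nodes { }, right has 2 {fir, daisy}.
    Root daisy: left subtree has 1 node {fir}, right has 0 { }.

fig, sage, plum, ash, hop, moss, lime, teak, elm, poppy, fir, daisy, reed, fern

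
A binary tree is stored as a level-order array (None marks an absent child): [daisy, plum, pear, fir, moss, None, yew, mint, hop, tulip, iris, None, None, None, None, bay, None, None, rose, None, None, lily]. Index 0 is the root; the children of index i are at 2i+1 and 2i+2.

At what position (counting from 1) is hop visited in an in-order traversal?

In-order visits the left subtree, then the node, then the right subtree.
At daisy: go left to plum.
  At plum: go left to fir.
    At fir: go left to mint.
      At mint: go left to bay.
        bay is a leaf — visit bay.
      Visit mint.
      At mint: no right child.
    Visit fir.
    At fir: go right to hop.
      At hop: no left child.
      Visit hop.
      At hop: go right to rose.
        rose is a leaf — visit rose.
  Visit plum.
  At plum: go right to moss.
    At moss: go left to tulip.
      tulip is a leaf — visit tulip.
    Visit moss.
    At moss: go right to iris.
      At iris: go left to lily.
        lily is a leaf — visit lily.
      Visit iris.
      At iris: no right child.
Visit daisy.
At daisy: go right to pear.
  At pear: no left child.
  Visit pear.
  At pear: go right to yew.
    yew is a leaf — visit yew.
Full in-order sequence: bay, mint, fir, hop, rose, plum, tulip, moss, lily, iris, daisy, pear, yew.

4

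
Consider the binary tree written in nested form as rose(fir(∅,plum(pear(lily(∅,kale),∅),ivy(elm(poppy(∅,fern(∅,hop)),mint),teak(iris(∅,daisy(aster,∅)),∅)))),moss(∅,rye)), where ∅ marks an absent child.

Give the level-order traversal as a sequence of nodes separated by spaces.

rose fir moss plum rye pear ivy lily elm teak kale poppy mint iris fern daisy hop aster

Level-order visits nodes level by level from the root, left to right within each level.
Level 0: rose
Level 1: fir, moss
Level 2: plum, rye
Level 3: pear, ivy
Level 4: lily, elm, teak
Level 5: kale, poppy, mint, iris
Level 6: fern, daisy
Level 7: hop, aster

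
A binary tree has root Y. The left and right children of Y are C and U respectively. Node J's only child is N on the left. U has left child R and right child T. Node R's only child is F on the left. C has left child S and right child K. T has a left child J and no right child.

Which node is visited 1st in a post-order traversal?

Post-order visits the left subtree, then the right subtree, then the node.
At Y: go left to C.
  At C: go left to S.
    S is a leaf — visit S.
  At C: go right to K.
    K is a leaf — visit K.
  Visit C.
At Y: go right to U.
  At U: go left to R.
    At R: go left to F.
      F is a leaf — visit F.
    At R: no right child.
    Visit R.
  At U: go right to T.
    At T: go left to J.
      At J: go left to N.
        N is a leaf — visit N.
      At J: no right child.
      Visit J.
    At T: no right child.
    Visit T.
  Visit U.
Visit Y.
Full post-order sequence: S, K, C, F, R, N, J, T, U, Y.

S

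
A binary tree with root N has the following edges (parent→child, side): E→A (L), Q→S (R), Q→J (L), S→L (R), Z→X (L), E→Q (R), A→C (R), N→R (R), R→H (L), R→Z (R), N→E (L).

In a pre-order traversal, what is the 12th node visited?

X

Pre-order visits the node, then its left subtree, then its right subtree.
Visit N.
At N: go left to E.
  Visit E.
  At E: go left to A.
    Visit A.
    At A: no left child.
    At A: go right to C.
      C is a leaf — visit C.
  At E: go right to Q.
    Visit Q.
    At Q: go left to J.
      J is a leaf — visit J.
    At Q: go right to S.
      Visit S.
      At S: no left child.
      At S: go right to L.
        L is a leaf — visit L.
At N: go right to R.
  Visit R.
  At R: go left to H.
    H is a leaf — visit H.
  At R: go right to Z.
    Visit Z.
    At Z: go left to X.
      X is a leaf — visit X.
    At Z: no right child.
Full pre-order sequence: N, E, A, C, Q, J, S, L, R, H, Z, X.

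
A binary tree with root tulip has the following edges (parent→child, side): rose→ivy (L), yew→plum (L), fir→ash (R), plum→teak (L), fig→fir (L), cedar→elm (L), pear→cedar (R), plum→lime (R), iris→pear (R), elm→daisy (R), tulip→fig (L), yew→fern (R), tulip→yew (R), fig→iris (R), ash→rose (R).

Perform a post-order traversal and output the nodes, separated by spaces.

ivy rose ash fir daisy elm cedar pear iris fig teak lime plum fern yew tulip

Post-order visits the left subtree, then the right subtree, then the node.
At tulip: go left to fig.
  At fig: go left to fir.
    At fir: no left child.
    At fir: go right to ash.
      At ash: no left child.
      At ash: go right to rose.
        At rose: go left to ivy.
          ivy is a leaf — visit ivy.
        At rose: no right child.
        Visit rose.
      Visit ash.
    Visit fir.
  At fig: go right to iris.
    At iris: no left child.
    At iris: go right to pear.
      At pear: no left child.
      At pear: go right to cedar.
        At cedar: go left to elm.
          At elm: no left child.
          At elm: go right to daisy.
            daisy is a leaf — visit daisy.
          Visit elm.
        At cedar: no right child.
        Visit cedar.
      Visit pear.
    Visit iris.
  Visit fig.
At tulip: go right to yew.
  At yew: go left to plum.
    At plum: go left to teak.
      teak is a leaf — visit teak.
    At plum: go right to lime.
      lime is a leaf — visit lime.
    Visit plum.
  At yew: go right to fern.
    fern is a leaf — visit fern.
  Visit yew.
Visit tulip.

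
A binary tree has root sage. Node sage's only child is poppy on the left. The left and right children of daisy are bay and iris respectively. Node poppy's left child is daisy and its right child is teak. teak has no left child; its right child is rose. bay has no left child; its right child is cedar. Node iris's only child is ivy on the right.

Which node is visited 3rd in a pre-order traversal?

Pre-order visits the node, then its left subtree, then its right subtree.
Visit sage.
At sage: go left to poppy.
  Visit poppy.
  At poppy: go left to daisy.
    Visit daisy.
    At daisy: go left to bay.
      Visit bay.
      At bay: no left child.
      At bay: go right to cedar.
        cedar is a leaf — visit cedar.
    At daisy: go right to iris.
      Visit iris.
      At iris: no left child.
      At iris: go right to ivy.
        ivy is a leaf — visit ivy.
  At poppy: go right to teak.
    Visit teak.
    At teak: no left child.
    At teak: go right to rose.
      rose is a leaf — visit rose.
At sage: no right child.
Full pre-order sequence: sage, poppy, daisy, bay, cedar, iris, ivy, teak, rose.

daisy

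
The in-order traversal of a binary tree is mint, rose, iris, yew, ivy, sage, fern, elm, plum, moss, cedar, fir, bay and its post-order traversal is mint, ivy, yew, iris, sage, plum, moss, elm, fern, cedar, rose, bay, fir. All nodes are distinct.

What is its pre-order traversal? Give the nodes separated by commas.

The last element of post-order is the root; it splits in-order into left and right subtrees.
Root fir: left subtree has 11 nodes {mint, rose, iris, yew, ivy, sage, fern, elm, plum, moss, cedar}, right has 1 {bay}.
  Root rose: left subtree has 1 node {mint}, right has 9 {iris, yew, ivy, sage, fern, elm, plum, moss, cedar}.
    Root cedar: left subtree has 8 nodes {iris, yew, ivy, sage, fern, elm, plum, moss}, right has 0 { }.
      Root fern: left subtree has 4 nodes {iris, yew, ivy, sage}, right has 3 {elm, plum, moss}.
        Root sage: left subtree has 3 nodes {iris, yew, ivy}, right has 0 { }.
          Root iris: left subtree has 0 nodes { }, right has 2 {yew, ivy}.
            Root yew: left subtree has 0 nodes { }, right has 1 {ivy}.
        Root elm: left subtree has 0 nodes { }, right has 2 {plum, moss}.
          Root moss: left subtree has 1 node {plum}, right has 0 { }.

fir, rose, mint, cedar, fern, sage, iris, yew, ivy, elm, moss, plum, bay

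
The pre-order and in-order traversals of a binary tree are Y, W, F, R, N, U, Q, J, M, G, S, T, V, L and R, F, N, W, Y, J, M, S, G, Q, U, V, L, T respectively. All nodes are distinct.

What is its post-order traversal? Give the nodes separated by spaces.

The first element of pre-order is the root; it splits in-order into left and right subtrees.
Root Y: left subtree has 4 nodes {R, F, N, W}, right has 9 {J, M, S, G, Q, U, V, L, T}.
  Root W: left subtree has 3 nodes {R, F, N}, right has 0 { }.
    Root F: left subtree has 1 node {R}, right has 1 {N}.
  Root U: left subtree has 5 nodes {J, M, S, G, Q}, right has 3 {V, L, T}.
    Root Q: left subtree has 4 nodes {J, M, S, G}, right has 0 { }.
      Root J: left subtree has 0 nodes { }, right has 3 {M, S, G}.
        Root M: left subtree has 0 nodes { }, right has 2 {S, G}.
          Root G: left subtree has 1 node {S}, right has 0 { }.
    Root T: left subtree has 2 nodes {V, L}, right has 0 { }.
      Root V: left subtree has 0 nodes { }, right has 1 {L}.

R N F W S G M J Q L V T U Y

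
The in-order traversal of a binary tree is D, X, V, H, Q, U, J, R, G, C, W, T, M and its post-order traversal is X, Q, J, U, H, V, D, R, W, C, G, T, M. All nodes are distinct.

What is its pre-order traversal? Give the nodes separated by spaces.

The last element of post-order is the root; it splits in-order into left and right subtrees.
Root M: left subtree has 12 nodes {D, X, V, H, Q, U, J, R, G, C, W, T}, right has 0 { }.
  Root T: left subtree has 11 nodes {D, X, V, H, Q, U, J, R, G, C, W}, right has 0 { }.
    Root G: left subtree has 8 nodes {D, X, V, H, Q, U, J, R}, right has 2 {C, W}.
      Root R: left subtree has 7 nodes {D, X, V, H, Q, U, J}, right has 0 { }.
        Root D: left subtree has 0 nodes { }, right has 6 {X, V, H, Q, U, J}.
          Root V: left subtree has 1 node {X}, right has 4 {H, Q, U, J}.
            Root H: left subtree has 0 nodes { }, right has 3 {Q, U, J}.
              Root U: left subtree has 1 node {Q}, right has 1 {J}.
      Root C: left subtree has 0 nodes { }, right has 1 {W}.

M T G R D V X H U Q J C W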